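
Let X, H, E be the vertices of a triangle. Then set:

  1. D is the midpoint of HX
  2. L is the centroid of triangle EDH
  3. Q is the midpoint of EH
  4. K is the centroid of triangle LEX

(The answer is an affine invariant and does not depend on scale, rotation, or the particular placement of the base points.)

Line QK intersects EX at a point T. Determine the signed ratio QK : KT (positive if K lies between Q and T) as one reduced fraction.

QK:KT = 2

Work in coordinates with X = (0, 0), H = (1, 0), E = (0, 1).
1. D is the midpoint of HX ⇒ D = (1/2, 0)
2. L is the centroid of triangle EDH ⇒ L = (1/2, 1/3)
3. Q is the midpoint of EH ⇒ Q = (1/2, 1/2)
4. K is the centroid of triangle LEX ⇒ K = (1/6, 4/9)
line QK meets EX at T = (0, 5/12)
K = Q + t·(T−Q) with t = 2/3, so QK:KT = 2/3:1/3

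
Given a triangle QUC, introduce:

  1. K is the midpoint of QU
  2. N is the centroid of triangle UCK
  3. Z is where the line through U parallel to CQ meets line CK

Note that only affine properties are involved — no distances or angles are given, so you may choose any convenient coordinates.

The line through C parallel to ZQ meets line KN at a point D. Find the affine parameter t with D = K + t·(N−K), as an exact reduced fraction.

Assign Q = (0, 0), U = (1, 0), C = (0, 1) — the answer is frame-independent, so this choice is without loss of generality.
1. K is the midpoint of QU ⇒ K = (1/2, 0)
2. N is the centroid of triangle UCK ⇒ N = (1/2, 1/3)
3. Z is where the line through U parallel to CQ meets line CK ⇒ Z = (1, -1)
through C parallel to ZQ: direction (-1, 1); meets KN at D = (1/2, 1/2)
D = K + t·(N−K) with t = 3/2

t = 3/2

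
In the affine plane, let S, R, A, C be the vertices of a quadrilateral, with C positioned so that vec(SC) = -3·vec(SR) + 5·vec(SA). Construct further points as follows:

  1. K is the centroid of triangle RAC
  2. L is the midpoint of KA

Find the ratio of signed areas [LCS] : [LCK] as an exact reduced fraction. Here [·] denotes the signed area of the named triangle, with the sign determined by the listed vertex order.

Choose coordinates S = (0, 0), R = (1, 0), A = (0, 1), C = (-3, 5).
1. K is the centroid of triangle RAC ⇒ K = (-2/3, 2)
2. L is the midpoint of KA ⇒ L = (-1/3, 3/2)
2·[LCS] = 17/6, 2·[LCK] = -1/6
[LCS]:[LCK] = 17/6:-1/6 = -17

[LCS]:[LCK] = -17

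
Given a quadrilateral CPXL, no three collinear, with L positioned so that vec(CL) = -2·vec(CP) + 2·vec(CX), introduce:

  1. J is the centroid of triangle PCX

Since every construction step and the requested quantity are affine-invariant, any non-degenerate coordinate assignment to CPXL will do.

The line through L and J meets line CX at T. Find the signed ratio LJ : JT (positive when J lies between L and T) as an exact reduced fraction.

LJ:JT = -7

Choose coordinates C = (0, 0), P = (1, 0), X = (0, 1), L = (-2, 2).
1. J is the centroid of triangle PCX ⇒ J = (1/3, 1/3)
line LJ meets CX at T = (0, 4/7)
J = L + t·(T−L) with t = 7/6, so LJ:JT = 7/6:-1/6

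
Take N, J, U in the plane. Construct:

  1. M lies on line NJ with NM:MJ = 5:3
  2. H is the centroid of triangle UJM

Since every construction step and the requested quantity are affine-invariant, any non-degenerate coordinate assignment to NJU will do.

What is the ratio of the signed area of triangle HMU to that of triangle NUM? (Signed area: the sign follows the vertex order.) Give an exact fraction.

Work in coordinates with N = (0, 0), J = (1, 0), U = (0, 1).
1. M lies on line NJ with NM:MJ = 5:3 ⇒ M = (5/8, 0)
2. H is the centroid of triangle UJM ⇒ H = (13/24, 1/3)
2·[HMU] = -1/8, 2·[NUM] = -5/8
[HMU]:[NUM] = -1/8:-5/8 = 1/5

[HMU]:[NUM] = 1/5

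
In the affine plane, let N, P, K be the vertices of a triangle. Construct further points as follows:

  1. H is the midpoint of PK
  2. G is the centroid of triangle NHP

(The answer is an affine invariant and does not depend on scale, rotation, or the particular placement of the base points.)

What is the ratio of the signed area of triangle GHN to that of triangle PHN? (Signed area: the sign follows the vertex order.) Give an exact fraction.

[GHN]:[PHN] = 1/3

Assign N = (0, 0), P = (1, 0), K = (0, 1) — the answer is frame-independent, so this choice is without loss of generality.
1. H is the midpoint of PK ⇒ H = (1/2, 1/2)
2. G is the centroid of triangle NHP ⇒ G = (1/2, 1/6)
2·[GHN] = 1/6, 2·[PHN] = 1/2
[GHN]:[PHN] = 1/6:1/2 = 1/3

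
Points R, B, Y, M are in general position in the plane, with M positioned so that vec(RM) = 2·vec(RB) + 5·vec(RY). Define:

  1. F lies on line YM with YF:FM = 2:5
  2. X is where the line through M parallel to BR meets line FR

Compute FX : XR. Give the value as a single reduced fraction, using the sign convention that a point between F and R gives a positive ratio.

FX:XR = -4/7

Work in coordinates with R = (0, 0), B = (1, 0), Y = (0, 1), M = (2, 5).
1. F lies on line YM with YF:FM = 2:5 ⇒ F = (4/7, 15/7)
2. X is where the line through M parallel to BR meets line FR ⇒ X = (4/3, 5)
X = F + t·(R−F) with t = -4/3, so FX:XR = t:(1−t) = -4/3:7/3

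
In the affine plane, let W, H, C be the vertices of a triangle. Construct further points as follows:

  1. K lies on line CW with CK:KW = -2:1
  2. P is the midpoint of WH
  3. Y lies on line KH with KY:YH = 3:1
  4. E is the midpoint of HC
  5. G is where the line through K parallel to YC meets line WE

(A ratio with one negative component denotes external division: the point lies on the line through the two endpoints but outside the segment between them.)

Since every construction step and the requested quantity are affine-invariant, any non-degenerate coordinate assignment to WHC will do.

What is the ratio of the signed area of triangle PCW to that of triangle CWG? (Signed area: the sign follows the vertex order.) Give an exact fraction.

[PCW]:[CWG] = -4/3

Choose coordinates W = (0, 0), H = (1, 0), C = (0, 1).
1. K lies on line CW with CK:KW = -2:1 ⇒ K = (0, -1)
2. P is the midpoint of WH ⇒ P = (1/2, 0)
3. Y lies on line KH with KY:YH = 3:1 ⇒ Y = (3/4, -1/4)
4. E is the midpoint of HC ⇒ E = (1/2, 1/2)
5. G is where the line through K parallel to YC meets line WE ⇒ G = (-3/8, -3/8)
2·[PCW] = 1/2, 2·[CWG] = -3/8
[PCW]:[CWG] = 1/2:-3/8 = -4/3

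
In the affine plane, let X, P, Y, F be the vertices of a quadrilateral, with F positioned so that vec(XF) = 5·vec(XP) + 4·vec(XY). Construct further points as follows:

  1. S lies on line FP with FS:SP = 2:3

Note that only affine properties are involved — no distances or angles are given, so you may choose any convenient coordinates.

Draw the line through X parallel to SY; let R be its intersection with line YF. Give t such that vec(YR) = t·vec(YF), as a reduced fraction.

t = -17/16

Set X = (0, 0), P = (1, 0), Y = (0, 1), F = (5, 4); any affine frame gives the same invariant.
1. S lies on line FP with FS:SP = 2:3 ⇒ S = (17/5, 12/5)
through X parallel to SY: direction (-17/5, -7/5); meets YF at R = (-85/16, -35/16)
R = Y + t·(F−Y) with t = -17/16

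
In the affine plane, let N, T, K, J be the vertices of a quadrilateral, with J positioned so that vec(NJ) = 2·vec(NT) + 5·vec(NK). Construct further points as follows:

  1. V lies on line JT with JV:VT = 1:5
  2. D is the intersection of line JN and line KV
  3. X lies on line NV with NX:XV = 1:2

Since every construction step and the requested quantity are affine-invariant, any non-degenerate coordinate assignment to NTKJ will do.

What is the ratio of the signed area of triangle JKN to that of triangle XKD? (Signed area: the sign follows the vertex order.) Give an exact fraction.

[JKN]:[XKD] = -51/22

Choose coordinates N = (0, 0), T = (1, 0), K = (0, 1), J = (2, 5).
1. V lies on line JT with JV:VT = 1:5 ⇒ V = (11/6, 25/6)
2. D is the intersection of line JN and line KV ⇒ D = (22/17, 55/17)
3. X lies on line NV with NX:XV = 1:2 ⇒ X = (11/18, 25/18)
2·[JKN] = 2, 2·[XKD] = -44/51
[JKN]:[XKD] = 2:-44/51 = -51/22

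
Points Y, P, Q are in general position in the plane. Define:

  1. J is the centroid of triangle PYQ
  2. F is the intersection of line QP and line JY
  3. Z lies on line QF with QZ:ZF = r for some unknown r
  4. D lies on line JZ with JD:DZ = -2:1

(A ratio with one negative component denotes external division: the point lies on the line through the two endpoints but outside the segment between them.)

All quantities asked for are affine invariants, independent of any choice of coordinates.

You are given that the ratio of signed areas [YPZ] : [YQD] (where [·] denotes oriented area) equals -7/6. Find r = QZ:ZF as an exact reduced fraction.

r = 5

Work in coordinates with Y = (0, 0), P = (1, 0), Q = (0, 1).
1. J is the centroid of triangle PYQ ⇒ J = (1/3, 1/3)
2. F is the intersection of line QP and line JY ⇒ F = (1/2, 1/2)
3. With QZ:ZF = r, write λ = r/(r+1) so Z = Q + λ·(F−Q); Z is affine-linear in λ
4. D lies on line JZ with JD:DZ = -2:1 ⇒ D is an affine combination of earlier points and hence also affine-linear in λ
Every point depending on Z is an affine combination of Z and λ-independent points, so each such coordinate is linear in λ; the λ² term in each signed area is a multiple of (F−Q)×(F−Q) = 0, so 2·[YPZ] and 2·[YQD] are each linear in λ. Evaluating at λ=0 and λ=1:
  2·[YPZ] = -1/2·λ + 1,   2·[YQD] = −λ + 1/3
So [YPZ]:[YQD] = (-1/2·λ + 1) / (−λ + 1/3). Setting this equal to -7/6:
  -1/2·λ + 1 = -7/6·(−λ + 1/3)  ⇒  λ = 5/6
Then r = λ/(1−λ) = (5/6)/(1/6) = 5. Check: with r = 5, Z = (5/12, 7/12) and [YPZ]:[YQD] = -7/6 as required.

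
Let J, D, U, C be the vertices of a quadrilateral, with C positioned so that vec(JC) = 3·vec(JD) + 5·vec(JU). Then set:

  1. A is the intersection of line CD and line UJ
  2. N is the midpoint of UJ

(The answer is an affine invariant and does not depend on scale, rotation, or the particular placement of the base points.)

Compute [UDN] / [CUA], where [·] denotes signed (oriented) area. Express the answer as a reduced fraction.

Set J = (0, 0), D = (1, 0), U = (0, 1), C = (3, 5); any affine frame gives the same invariant.
1. A is the intersection of line CD and line UJ ⇒ A = (0, -5/2)
2. N is the midpoint of UJ ⇒ N = (0, 1/2)
2·[UDN] = -1/2, 2·[CUA] = 21/2
[UDN]:[CUA] = -1/2:21/2 = -1/21

[UDN]:[CUA] = -1/21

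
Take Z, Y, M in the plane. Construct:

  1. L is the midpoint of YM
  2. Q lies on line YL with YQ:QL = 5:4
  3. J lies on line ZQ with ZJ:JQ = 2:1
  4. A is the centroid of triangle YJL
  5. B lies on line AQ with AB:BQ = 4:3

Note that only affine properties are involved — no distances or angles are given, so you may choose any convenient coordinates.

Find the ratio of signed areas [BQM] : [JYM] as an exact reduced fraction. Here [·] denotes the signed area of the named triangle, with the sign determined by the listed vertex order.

Assign Z = (0, 0), Y = (1, 0), M = (0, 1) — the answer is frame-independent, so this choice is without loss of generality.
1. L is the midpoint of YM ⇒ L = (1/2, 1/2)
2. Q lies on line YL with YQ:QL = 5:4 ⇒ Q = (13/18, 5/18)
3. J lies on line ZQ with ZJ:JQ = 2:1 ⇒ J = (13/27, 5/27)
4. A is the centroid of triangle YJL ⇒ A = (107/162, 37/162)
5. B lies on line AQ with AB:BQ = 4:3 ⇒ B = (263/378, 97/378)
2·[BQM] = 13/378, 2·[JYM] = 1/3
[BQM]:[JYM] = 13/378:1/3 = 13/126

[BQM]:[JYM] = 13/126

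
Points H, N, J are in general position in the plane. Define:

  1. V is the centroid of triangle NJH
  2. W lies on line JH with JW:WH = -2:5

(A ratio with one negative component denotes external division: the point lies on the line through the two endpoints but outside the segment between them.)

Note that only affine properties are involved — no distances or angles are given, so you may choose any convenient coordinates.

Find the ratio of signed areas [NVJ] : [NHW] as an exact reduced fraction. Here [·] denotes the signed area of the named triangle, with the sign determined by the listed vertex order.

Choose coordinates H = (0, 0), N = (1, 0), J = (0, 1).
1. V is the centroid of triangle NJH ⇒ V = (1/3, 1/3)
2. W lies on line JH with JW:WH = -2:5 ⇒ W = (0, 5/3)
2·[NVJ] = -1/3, 2·[NHW] = -5/3
[NVJ]:[NHW] = -1/3:-5/3 = 1/5

[NVJ]:[NHW] = 1/5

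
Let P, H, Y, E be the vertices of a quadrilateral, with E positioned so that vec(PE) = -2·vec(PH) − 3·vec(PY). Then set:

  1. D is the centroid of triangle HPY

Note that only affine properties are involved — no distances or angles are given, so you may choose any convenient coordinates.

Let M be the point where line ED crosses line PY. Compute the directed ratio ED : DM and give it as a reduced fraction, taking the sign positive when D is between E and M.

Assign P = (0, 0), H = (1, 0), Y = (0, 1), E = (-2, -3) — the answer is frame-independent, so this choice is without loss of generality.
1. D is the centroid of triangle HPY ⇒ D = (1/3, 1/3)
line ED meets PY at M = (0, -1/7)
D = E + t·(M−E) with t = 7/6, so ED:DM = 7/6:-1/6

ED:DM = -7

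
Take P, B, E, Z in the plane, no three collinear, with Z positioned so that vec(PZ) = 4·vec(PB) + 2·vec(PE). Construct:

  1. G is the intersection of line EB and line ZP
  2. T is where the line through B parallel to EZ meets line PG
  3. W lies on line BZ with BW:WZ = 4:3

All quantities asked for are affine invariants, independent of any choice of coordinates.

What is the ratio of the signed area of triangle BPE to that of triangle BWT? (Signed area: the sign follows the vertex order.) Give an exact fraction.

Set P = (0, 0), B = (1, 0), E = (0, 1), Z = (4, 2); any affine frame gives the same invariant.
1. G is the intersection of line EB and line ZP ⇒ G = (2/3, 1/3)
2. T is where the line through B parallel to EZ meets line PG ⇒ T = (-1, -1/2)
3. W lies on line BZ with BW:WZ = 4:3 ⇒ W = (19/7, 8/7)
2·[BPE] = -1, 2·[BWT] = 10/7
[BPE]:[BWT] = -1:10/7 = -7/10

[BPE]:[BWT] = -7/10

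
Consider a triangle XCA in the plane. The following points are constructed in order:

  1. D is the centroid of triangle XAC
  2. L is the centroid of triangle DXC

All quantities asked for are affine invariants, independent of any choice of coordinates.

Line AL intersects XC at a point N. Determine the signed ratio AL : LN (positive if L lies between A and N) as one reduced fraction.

AL:LN = 8

Choose coordinates X = (0, 0), C = (1, 0), A = (0, 1).
1. D is the centroid of triangle XAC ⇒ D = (1/3, 1/3)
2. L is the centroid of triangle DXC ⇒ L = (4/9, 1/9)
line AL meets XC at N = (1/2, 0)
L = A + t·(N−A) with t = 8/9, so AL:LN = 8/9:1/9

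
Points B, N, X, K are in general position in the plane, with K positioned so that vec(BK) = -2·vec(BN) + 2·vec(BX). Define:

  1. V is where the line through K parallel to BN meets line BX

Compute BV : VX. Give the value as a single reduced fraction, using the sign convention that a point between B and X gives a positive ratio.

Work in coordinates with B = (0, 0), N = (1, 0), X = (0, 1), K = (-2, 2).
1. V is where the line through K parallel to BN meets line BX ⇒ V = (0, 2)
V = B + t·(X−B) with t = 2, so BV:VX = t:(1−t) = 2:-1

BV:VX = -2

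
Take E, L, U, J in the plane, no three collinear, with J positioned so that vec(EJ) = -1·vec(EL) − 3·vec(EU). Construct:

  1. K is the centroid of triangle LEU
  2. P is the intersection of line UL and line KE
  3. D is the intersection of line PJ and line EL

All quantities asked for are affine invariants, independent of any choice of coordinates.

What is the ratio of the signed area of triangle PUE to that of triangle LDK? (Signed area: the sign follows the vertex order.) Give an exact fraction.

[PUE]:[LDK] = -21/10

Choose coordinates E = (0, 0), L = (1, 0), U = (0, 1), J = (-1, -3).
1. K is the centroid of triangle LEU ⇒ K = (1/3, 1/3)
2. P is the intersection of line UL and line KE ⇒ P = (1/2, 1/2)
3. D is the intersection of line PJ and line EL ⇒ D = (2/7, 0)
2·[PUE] = 1/2, 2·[LDK] = -5/21
[PUE]:[LDK] = 1/2:-5/21 = -21/10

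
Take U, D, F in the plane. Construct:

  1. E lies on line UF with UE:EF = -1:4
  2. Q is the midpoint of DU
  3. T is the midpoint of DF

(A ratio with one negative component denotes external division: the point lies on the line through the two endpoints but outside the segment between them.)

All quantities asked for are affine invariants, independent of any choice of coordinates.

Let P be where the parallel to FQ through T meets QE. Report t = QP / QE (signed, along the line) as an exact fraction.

t = -3/8

Assign U = (0, 0), D = (1, 0), F = (0, 1) — the answer is frame-independent, so this choice is without loss of generality.
1. E lies on line UF with UE:EF = -1:4 ⇒ E = (0, -1/3)
2. Q is the midpoint of DU ⇒ Q = (1/2, 0)
3. T is the midpoint of DF ⇒ T = (1/2, 1/2)
through T parallel to FQ: direction (1/2, -1); meets QE at P = (11/16, 1/8)
P = Q + t·(E−Q) with t = -3/8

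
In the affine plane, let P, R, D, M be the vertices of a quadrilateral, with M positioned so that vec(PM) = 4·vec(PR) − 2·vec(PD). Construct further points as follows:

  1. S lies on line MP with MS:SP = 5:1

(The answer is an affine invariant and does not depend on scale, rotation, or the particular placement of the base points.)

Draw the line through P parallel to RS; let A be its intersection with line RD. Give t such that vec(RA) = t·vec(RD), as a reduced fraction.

t = 1/2

Choose coordinates P = (0, 0), R = (1, 0), D = (0, 1), M = (4, -2).
1. S lies on line MP with MS:SP = 5:1 ⇒ S = (2/3, -1/3)
through P parallel to RS: direction (-1/3, -1/3); meets RD at A = (1/2, 1/2)
A = R + t·(D−R) with t = 1/2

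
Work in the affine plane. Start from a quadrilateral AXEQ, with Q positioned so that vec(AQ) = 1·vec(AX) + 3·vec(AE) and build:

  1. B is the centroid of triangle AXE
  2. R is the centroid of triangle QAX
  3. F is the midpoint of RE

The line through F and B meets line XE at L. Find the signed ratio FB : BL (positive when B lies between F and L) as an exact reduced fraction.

FB:BL = -2

Assign A = (0, 0), X = (1, 0), E = (0, 1), Q = (1, 3) — the answer is frame-independent, so this choice is without loss of generality.
1. B is the centroid of triangle AXE ⇒ B = (1/3, 1/3)
2. R is the centroid of triangle QAX ⇒ R = (2/3, 1)
3. F is the midpoint of RE ⇒ F = (1/3, 1)
line FB meets XE at L = (1/3, 2/3)
B = F + t·(L−F) with t = 2, so FB:BL = 2:-1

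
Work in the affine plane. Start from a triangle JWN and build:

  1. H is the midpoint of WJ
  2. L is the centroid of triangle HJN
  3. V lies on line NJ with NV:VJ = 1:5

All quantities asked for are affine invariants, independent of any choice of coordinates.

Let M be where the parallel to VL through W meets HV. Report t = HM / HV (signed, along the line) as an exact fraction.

Work in coordinates with J = (0, 0), W = (1, 0), N = (0, 1).
1. H is the midpoint of WJ ⇒ H = (1/2, 0)
2. L is the centroid of triangle HJN ⇒ L = (1/6, 1/3)
3. V lies on line NJ with NV:VJ = 1:5 ⇒ V = (0, 5/6)
through W parallel to VL: direction (1/6, -1/2); meets HV at M = (13/8, -15/8)
M = H + t·(V−H) with t = -9/4

t = -9/4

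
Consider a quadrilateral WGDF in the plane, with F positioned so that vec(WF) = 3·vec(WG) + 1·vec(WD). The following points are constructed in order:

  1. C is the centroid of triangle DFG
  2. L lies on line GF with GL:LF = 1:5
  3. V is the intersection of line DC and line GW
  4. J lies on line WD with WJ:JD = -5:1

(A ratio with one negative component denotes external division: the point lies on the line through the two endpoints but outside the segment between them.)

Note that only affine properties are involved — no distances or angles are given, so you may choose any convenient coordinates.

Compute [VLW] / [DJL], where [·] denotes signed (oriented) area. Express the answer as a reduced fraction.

[VLW]:[DJL] = -2

Choose coordinates W = (0, 0), G = (1, 0), D = (0, 1), F = (3, 1).
1. C is the centroid of triangle DFG ⇒ C = (4/3, 2/3)
2. L lies on line GF with GL:LF = 1:5 ⇒ L = (4/3, 1/6)
3. V is the intersection of line DC and line GW ⇒ V = (4, 0)
4. J lies on line WD with WJ:JD = -5:1 ⇒ J = (0, 5/4)
2·[VLW] = 2/3, 2·[DJL] = -1/3
[VLW]:[DJL] = 2/3:-1/3 = -2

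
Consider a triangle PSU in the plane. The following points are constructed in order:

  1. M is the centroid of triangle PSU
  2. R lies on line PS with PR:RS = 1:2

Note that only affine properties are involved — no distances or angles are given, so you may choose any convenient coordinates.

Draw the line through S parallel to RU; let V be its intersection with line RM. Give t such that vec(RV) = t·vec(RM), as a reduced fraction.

Assign P = (0, 0), S = (1, 0), U = (0, 1) — the answer is frame-independent, so this choice is without loss of generality.
1. M is the centroid of triangle PSU ⇒ M = (1/3, 1/3)
2. R lies on line PS with PR:RS = 1:2 ⇒ R = (1/3, 0)
through S parallel to RU: direction (-1/3, 1); meets RM at V = (1/3, 2)
V = R + t·(M−R) with t = 6

t = 6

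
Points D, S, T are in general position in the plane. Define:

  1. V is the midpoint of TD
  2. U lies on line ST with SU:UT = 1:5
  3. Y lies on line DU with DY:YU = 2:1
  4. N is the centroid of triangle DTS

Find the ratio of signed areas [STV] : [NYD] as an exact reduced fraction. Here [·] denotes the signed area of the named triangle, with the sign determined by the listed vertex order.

Work in coordinates with D = (0, 0), S = (1, 0), T = (0, 1).
1. V is the midpoint of TD ⇒ V = (0, 1/2)
2. U lies on line ST with SU:UT = 1:5 ⇒ U = (5/6, 1/6)
3. Y lies on line DU with DY:YU = 2:1 ⇒ Y = (5/9, 1/9)
4. N is the centroid of triangle DTS ⇒ N = (1/3, 1/3)
2·[STV] = 1/2, 2·[NYD] = -4/27
[STV]:[NYD] = 1/2:-4/27 = -27/8

[STV]:[NYD] = -27/8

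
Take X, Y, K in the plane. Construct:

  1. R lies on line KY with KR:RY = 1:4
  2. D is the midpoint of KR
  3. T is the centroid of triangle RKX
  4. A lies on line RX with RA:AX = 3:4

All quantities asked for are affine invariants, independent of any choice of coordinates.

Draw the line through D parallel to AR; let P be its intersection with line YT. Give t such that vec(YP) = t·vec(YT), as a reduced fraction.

Set X = (0, 0), Y = (1, 0), K = (0, 1); any affine frame gives the same invariant.
1. R lies on line KY with KR:RY = 1:4 ⇒ R = (1/5, 4/5)
2. D is the midpoint of KR ⇒ D = (1/10, 9/10)
3. T is the centroid of triangle RKX ⇒ T = (1/15, 3/5)
4. A lies on line RX with RA:AX = 3:4 ⇒ A = (4/35, 16/35)
through D parallel to AR: direction (3/35, 12/35); meets YT at P = (2/65, 81/130)
P = Y + t·(T−Y) with t = 27/26

t = 27/26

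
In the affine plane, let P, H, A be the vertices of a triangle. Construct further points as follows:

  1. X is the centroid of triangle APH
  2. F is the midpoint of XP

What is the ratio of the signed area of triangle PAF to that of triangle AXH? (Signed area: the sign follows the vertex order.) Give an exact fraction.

[PAF]:[AXH] = -1/2

Assign P = (0, 0), H = (1, 0), A = (0, 1) — the answer is frame-independent, so this choice is without loss of generality.
1. X is the centroid of triangle APH ⇒ X = (1/3, 1/3)
2. F is the midpoint of XP ⇒ F = (1/6, 1/6)
2·[PAF] = -1/6, 2·[AXH] = 1/3
[PAF]:[AXH] = -1/6:1/3 = -1/2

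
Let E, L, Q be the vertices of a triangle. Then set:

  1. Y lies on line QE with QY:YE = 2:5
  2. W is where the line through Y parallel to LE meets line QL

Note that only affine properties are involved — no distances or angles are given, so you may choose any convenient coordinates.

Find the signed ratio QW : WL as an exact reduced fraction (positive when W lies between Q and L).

Choose coordinates E = (0, 0), L = (1, 0), Q = (0, 1).
1. Y lies on line QE with QY:YE = 2:5 ⇒ Y = (0, 5/7)
2. W is where the line through Y parallel to LE meets line QL ⇒ W = (2/7, 5/7)
W = Q + t·(L−Q) with t = 2/7, so QW:WL = t:(1−t) = 2/7:5/7

QW:WL = 2/5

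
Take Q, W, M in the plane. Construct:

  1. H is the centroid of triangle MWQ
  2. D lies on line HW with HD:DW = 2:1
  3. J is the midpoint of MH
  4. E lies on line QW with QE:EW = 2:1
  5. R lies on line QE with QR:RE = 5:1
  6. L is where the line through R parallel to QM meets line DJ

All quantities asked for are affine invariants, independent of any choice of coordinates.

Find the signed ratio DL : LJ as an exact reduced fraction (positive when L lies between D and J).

Assign Q = (0, 0), W = (1, 0), M = (0, 1) — the answer is frame-independent, so this choice is without loss of generality.
1. H is the centroid of triangle MWQ ⇒ H = (1/3, 1/3)
2. D lies on line HW with HD:DW = 2:1 ⇒ D = (7/9, 1/9)
3. J is the midpoint of MH ⇒ J = (1/6, 2/3)
4. E lies on line QW with QE:EW = 2:1 ⇒ E = (2/3, 0)
5. R lies on line QE with QR:RE = 5:1 ⇒ R = (5/9, 0)
6. L is where the line through R parallel to QM meets line DJ ⇒ L = (5/9, 31/99)
L = D + t·(J−D) with t = 4/11, so DL:LJ = t:(1−t) = 4/11:7/11

DL:LJ = 4/7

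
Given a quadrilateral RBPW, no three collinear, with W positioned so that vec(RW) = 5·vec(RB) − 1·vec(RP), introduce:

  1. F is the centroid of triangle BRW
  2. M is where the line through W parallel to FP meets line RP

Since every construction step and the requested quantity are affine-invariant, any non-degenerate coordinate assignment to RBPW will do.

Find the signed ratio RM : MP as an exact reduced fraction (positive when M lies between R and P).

RM:MP = -7/4

Set R = (0, 0), B = (1, 0), P = (0, 1), W = (5, -1); any affine frame gives the same invariant.
1. F is the centroid of triangle BRW ⇒ F = (2, -1/3)
2. M is where the line through W parallel to FP meets line RP ⇒ M = (0, 7/3)
M = R + t·(P−R) with t = 7/3, so RM:MP = t:(1−t) = 7/3:-4/3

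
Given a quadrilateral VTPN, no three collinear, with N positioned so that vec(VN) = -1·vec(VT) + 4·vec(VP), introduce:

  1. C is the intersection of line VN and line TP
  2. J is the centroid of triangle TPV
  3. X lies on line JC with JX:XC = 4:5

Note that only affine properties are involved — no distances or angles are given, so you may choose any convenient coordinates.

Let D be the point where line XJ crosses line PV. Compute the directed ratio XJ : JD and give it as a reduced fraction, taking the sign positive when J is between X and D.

XJ:JD = -8/9

Choose coordinates V = (0, 0), T = (1, 0), P = (0, 1), N = (-1, 4).
1. C is the intersection of line VN and line TP ⇒ C = (-1/3, 4/3)
2. J is the centroid of triangle TPV ⇒ J = (1/3, 1/3)
3. X lies on line JC with JX:XC = 4:5 ⇒ X = (1/27, 7/9)
line XJ meets PV at D = (0, 5/6)
J = X + t·(D−X) with t = -8, so XJ:JD = -8:9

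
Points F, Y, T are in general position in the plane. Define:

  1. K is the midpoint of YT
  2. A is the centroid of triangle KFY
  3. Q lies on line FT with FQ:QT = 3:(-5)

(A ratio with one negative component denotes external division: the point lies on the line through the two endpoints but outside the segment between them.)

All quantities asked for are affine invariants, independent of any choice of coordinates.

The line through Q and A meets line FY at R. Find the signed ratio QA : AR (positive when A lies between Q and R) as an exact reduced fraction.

Assign F = (0, 0), Y = (1, 0), T = (0, 1) — the answer is frame-independent, so this choice is without loss of generality.
1. K is the midpoint of YT ⇒ K = (1/2, 1/2)
2. A is the centroid of triangle KFY ⇒ A = (1/2, 1/6)
3. Q lies on line FT with FQ:QT = 3:(-5) ⇒ Q = (0, -3/2)
line QA meets FY at R = (9/20, 0)
A = Q + t·(R−Q) with t = 10/9, so QA:AR = 10/9:-1/9

QA:AR = -10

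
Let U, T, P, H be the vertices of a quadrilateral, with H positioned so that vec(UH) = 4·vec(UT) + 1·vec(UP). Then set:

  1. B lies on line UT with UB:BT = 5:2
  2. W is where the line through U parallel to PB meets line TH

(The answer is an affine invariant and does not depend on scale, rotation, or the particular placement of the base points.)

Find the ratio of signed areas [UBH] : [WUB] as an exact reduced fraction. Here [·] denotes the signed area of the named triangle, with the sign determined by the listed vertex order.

Work in coordinates with U = (0, 0), T = (1, 0), P = (0, 1), H = (4, 1).
1. B lies on line UT with UB:BT = 5:2 ⇒ B = (5/7, 0)
2. W is where the line through U parallel to PB meets line TH ⇒ W = (5/26, -7/26)
2·[UBH] = 5/7, 2·[WUB] = -5/26
[UBH]:[WUB] = 5/7:-5/26 = -26/7

[UBH]:[WUB] = -26/7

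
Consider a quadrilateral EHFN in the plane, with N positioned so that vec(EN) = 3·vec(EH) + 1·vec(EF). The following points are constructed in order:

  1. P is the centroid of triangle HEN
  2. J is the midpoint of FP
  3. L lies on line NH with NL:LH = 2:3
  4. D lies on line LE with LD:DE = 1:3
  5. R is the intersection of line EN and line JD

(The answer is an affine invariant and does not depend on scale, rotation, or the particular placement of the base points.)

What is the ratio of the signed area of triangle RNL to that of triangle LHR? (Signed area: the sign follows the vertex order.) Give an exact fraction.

Assign E = (0, 0), H = (1, 0), F = (0, 1), N = (3, 1) — the answer is frame-independent, so this choice is without loss of generality.
1. P is the centroid of triangle HEN ⇒ P = (4/3, 1/3)
2. J is the midpoint of FP ⇒ J = (2/3, 2/3)
3. L lies on line NH with NL:LH = 2:3 ⇒ L = (11/5, 3/5)
4. D lies on line LE with LD:DE = 1:3 ⇒ D = (33/20, 9/20)
5. R is the intersection of line EN and line JD ⇒ R = (72/49, 24/49)
2·[RNL] = -10/49, 2·[LHR] = -15/49
[RNL]:[LHR] = -10/49:-15/49 = 2/3

[RNL]:[LHR] = 2/3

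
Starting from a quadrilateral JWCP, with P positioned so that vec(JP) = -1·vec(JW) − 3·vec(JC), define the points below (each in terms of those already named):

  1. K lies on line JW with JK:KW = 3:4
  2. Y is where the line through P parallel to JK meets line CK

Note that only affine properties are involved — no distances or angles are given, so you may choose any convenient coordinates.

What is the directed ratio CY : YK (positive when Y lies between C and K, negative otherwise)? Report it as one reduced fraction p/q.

Assign J = (0, 0), W = (1, 0), C = (0, 1), P = (-1, -3) — the answer is frame-independent, so this choice is without loss of generality.
1. K lies on line JW with JK:KW = 3:4 ⇒ K = (3/7, 0)
2. Y is where the line through P parallel to JK meets line CK ⇒ Y = (12/7, -3)
Y = C + t·(K−C) with t = 4, so CY:YK = t:(1−t) = 4:-3

CY:YK = -4/3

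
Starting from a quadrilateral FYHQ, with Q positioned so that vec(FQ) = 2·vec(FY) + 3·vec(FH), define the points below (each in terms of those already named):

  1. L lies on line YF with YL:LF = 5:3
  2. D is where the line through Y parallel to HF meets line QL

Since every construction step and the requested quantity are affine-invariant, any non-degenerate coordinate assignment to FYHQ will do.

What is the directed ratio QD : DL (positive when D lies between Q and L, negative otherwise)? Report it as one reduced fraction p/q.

QD:DL = 8/5

Choose coordinates F = (0, 0), Y = (1, 0), H = (0, 1), Q = (2, 3).
1. L lies on line YF with YL:LF = 5:3 ⇒ L = (3/8, 0)
2. D is where the line through Y parallel to HF meets line QL ⇒ D = (1, 15/13)
D = Q + t·(L−Q) with t = 8/13, so QD:DL = t:(1−t) = 8/13:5/13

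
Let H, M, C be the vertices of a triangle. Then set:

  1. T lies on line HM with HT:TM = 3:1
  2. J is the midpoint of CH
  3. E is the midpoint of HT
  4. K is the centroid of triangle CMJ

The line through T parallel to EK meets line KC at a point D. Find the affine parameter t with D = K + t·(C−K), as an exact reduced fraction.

t = -9/7

Set H = (0, 0), M = (1, 0), C = (0, 1); any affine frame gives the same invariant.
1. T lies on line HM with HT:TM = 3:1 ⇒ T = (3/4, 0)
2. J is the midpoint of CH ⇒ J = (0, 1/2)
3. E is the midpoint of HT ⇒ E = (3/8, 0)
4. K is the centroid of triangle CMJ ⇒ K = (1/3, 1/2)
through T parallel to EK: direction (-1/24, 1/2); meets KC at D = (16/21, -1/7)
D = K + t·(C−K) with t = -9/7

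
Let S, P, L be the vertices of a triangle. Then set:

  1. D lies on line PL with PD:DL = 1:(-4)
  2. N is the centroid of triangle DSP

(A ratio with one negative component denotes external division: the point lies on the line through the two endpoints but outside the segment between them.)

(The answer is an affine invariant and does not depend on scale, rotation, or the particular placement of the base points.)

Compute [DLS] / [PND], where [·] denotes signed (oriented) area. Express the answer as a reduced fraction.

[DLS]:[PND] = 12

Work in coordinates with S = (0, 0), P = (1, 0), L = (0, 1).
1. D lies on line PL with PD:DL = 1:(-4) ⇒ D = (4/3, -1/3)
2. N is the centroid of triangle DSP ⇒ N = (7/9, -1/9)
2·[DLS] = 4/3, 2·[PND] = 1/9
[DLS]:[PND] = 4/3:1/9 = 12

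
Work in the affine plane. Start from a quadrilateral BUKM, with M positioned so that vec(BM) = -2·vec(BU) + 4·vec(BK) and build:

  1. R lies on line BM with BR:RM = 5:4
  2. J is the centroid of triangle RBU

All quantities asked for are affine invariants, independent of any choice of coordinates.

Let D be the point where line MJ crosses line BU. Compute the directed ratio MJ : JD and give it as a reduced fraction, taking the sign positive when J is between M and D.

Set B = (0, 0), U = (1, 0), K = (0, 1), M = (-2, 4); any affine frame gives the same invariant.
1. R lies on line BM with BR:RM = 5:4 ⇒ R = (-10/9, 20/9)
2. J is the centroid of triangle RBU ⇒ J = (-1/27, 20/27)
line MJ meets BU at D = (9/22, 0)
J = M + t·(D−M) with t = 22/27, so MJ:JD = 22/27:5/27

MJ:JD = 22/5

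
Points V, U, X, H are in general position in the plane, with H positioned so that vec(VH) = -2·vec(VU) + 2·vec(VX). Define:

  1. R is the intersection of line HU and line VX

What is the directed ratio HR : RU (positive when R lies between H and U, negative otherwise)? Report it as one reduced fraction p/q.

HR:RU = 2

Set V = (0, 0), U = (1, 0), X = (0, 1), H = (-2, 2); any affine frame gives the same invariant.
1. R is the intersection of line HU and line VX ⇒ R = (0, 2/3)
R = H + t·(U−H) with t = 2/3, so HR:RU = t:(1−t) = 2/3:1/3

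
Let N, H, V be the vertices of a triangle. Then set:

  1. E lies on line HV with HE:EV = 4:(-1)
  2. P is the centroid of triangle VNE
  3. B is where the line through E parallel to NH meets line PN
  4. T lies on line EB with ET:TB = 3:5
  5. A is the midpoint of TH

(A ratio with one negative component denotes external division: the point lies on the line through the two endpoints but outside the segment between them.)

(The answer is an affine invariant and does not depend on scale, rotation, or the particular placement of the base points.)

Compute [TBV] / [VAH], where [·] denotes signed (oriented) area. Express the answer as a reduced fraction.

Assign N = (0, 0), H = (1, 0), V = (0, 1) — the answer is frame-independent, so this choice is without loss of generality.
1. E lies on line HV with HE:EV = 4:(-1) ⇒ E = (-1/3, 4/3)
2. P is the centroid of triangle VNE ⇒ P = (-1/9, 7/9)
3. B is where the line through E parallel to NH meets line PN ⇒ B = (-4/21, 4/3)
4. T lies on line EB with ET:TB = 3:5 ⇒ T = (-47/168, 4/3)
5. A is the midpoint of TH ⇒ A = (121/336, 2/3)
2·[TBV] = -5/168, 2·[VAH] = -3/112
[TBV]:[VAH] = -5/168:-3/112 = 10/9

[TBV]:[VAH] = 10/9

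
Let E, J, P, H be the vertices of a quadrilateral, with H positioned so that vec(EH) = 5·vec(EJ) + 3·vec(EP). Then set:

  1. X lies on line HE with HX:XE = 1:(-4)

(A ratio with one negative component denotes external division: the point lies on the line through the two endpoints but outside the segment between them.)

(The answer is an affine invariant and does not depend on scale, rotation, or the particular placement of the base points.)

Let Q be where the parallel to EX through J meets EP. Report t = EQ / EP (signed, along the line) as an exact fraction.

Set E = (0, 0), J = (1, 0), P = (0, 1), H = (5, 3); any affine frame gives the same invariant.
1. X lies on line HE with HX:XE = 1:(-4) ⇒ X = (20/3, 4)
through J parallel to EX: direction (20/3, 4); meets EP at Q = (0, -3/5)
Q = E + t·(P−E) with t = -3/5

t = -3/5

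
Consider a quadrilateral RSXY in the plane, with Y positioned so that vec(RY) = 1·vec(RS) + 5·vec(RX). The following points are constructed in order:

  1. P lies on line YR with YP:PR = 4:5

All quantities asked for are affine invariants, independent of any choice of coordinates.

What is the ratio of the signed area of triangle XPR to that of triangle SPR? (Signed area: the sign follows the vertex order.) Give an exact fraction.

Work in coordinates with R = (0, 0), S = (1, 0), X = (0, 1), Y = (1, 5).
1. P lies on line YR with YP:PR = 4:5 ⇒ P = (5/9, 25/9)
2·[XPR] = -5/9, 2·[SPR] = 25/9
[XPR]:[SPR] = -5/9:25/9 = -1/5

[XPR]:[SPR] = -1/5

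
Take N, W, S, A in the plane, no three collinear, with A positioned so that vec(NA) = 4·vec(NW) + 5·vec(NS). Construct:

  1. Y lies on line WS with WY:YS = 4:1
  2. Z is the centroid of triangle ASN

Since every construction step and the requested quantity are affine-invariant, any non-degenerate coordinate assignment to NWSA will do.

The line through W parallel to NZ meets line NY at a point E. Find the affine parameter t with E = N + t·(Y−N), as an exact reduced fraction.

Choose coordinates N = (0, 0), W = (1, 0), S = (0, 1), A = (4, 5).
1. Y lies on line WS with WY:YS = 4:1 ⇒ Y = (1/5, 4/5)
2. Z is the centroid of triangle ASN ⇒ Z = (4/3, 2)
through W parallel to NZ: direction (4/3, 2); meets NY at E = (-3/5, -12/5)
E = N + t·(Y−N) with t = -3

t = -3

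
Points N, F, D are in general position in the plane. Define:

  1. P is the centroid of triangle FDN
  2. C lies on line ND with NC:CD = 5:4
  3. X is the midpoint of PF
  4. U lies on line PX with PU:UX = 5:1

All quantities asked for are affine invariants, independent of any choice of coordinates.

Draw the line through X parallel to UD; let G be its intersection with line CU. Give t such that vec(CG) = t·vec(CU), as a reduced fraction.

t = 97/88

Choose coordinates N = (0, 0), F = (1, 0), D = (0, 1).
1. P is the centroid of triangle FDN ⇒ P = (1/3, 1/3)
2. C lies on line ND with NC:CD = 5:4 ⇒ C = (0, 5/9)
3. X is the midpoint of PF ⇒ X = (2/3, 1/6)
4. U lies on line PX with PU:UX = 5:1 ⇒ U = (11/18, 7/36)
through X parallel to UD: direction (-11/18, 29/36); meets CU at G = (97/144, 499/3168)
G = C + t·(U−C) with t = 97/88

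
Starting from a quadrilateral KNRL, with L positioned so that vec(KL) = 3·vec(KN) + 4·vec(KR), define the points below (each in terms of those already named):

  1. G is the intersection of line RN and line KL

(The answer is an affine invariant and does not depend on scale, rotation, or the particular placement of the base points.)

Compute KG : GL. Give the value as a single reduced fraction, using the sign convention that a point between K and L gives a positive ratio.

Assign K = (0, 0), N = (1, 0), R = (0, 1), L = (3, 4) — the answer is frame-independent, so this choice is without loss of generality.
1. G is the intersection of line RN and line KL ⇒ G = (3/7, 4/7)
G = K + t·(L−K) with t = 1/7, so KG:GL = t:(1−t) = 1/7:6/7

KG:GL = 1/6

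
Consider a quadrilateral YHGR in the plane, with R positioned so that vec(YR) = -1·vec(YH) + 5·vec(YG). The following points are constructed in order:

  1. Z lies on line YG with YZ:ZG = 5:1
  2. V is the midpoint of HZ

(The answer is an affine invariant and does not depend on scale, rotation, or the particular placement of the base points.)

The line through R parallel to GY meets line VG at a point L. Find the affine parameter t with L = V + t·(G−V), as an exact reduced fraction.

t = 3

Choose coordinates Y = (0, 0), H = (1, 0), G = (0, 1), R = (-1, 5).
1. Z lies on line YG with YZ:ZG = 5:1 ⇒ Z = (0, 5/6)
2. V is the midpoint of HZ ⇒ V = (1/2, 5/12)
through R parallel to GY: direction (0, -1); meets VG at L = (-1, 13/6)
L = V + t·(G−V) with t = 3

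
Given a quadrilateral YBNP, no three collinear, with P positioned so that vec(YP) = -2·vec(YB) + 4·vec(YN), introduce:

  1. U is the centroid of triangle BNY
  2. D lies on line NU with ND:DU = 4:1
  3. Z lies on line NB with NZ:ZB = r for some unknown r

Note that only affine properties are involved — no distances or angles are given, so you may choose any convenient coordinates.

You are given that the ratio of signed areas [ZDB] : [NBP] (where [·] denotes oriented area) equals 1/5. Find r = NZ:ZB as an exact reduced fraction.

Set Y = (0, 0), B = (1, 0), N = (0, 1), P = (-2, 4); any affine frame gives the same invariant.
1. U is the centroid of triangle BNY ⇒ U = (1/3, 1/3)
2. D lies on line NU with ND:DU = 4:1 ⇒ D = (4/15, 7/15)
3. With NZ:ZB = r, write λ = r/(r+1) so Z = N + λ·(B−N); Z is affine-linear in λ
Every point depending on Z is an affine combination of Z and λ-independent points, so each such coordinate is linear in λ; the λ² term in each signed area is a multiple of (B−N)×(B−N) = 0, so 2·[ZDB] and 2·[NBP] are each linear in λ. Evaluating at λ=0 and λ=1:
  2·[ZDB] = -4/15·λ + 4/15,   2·[NBP] = 1
So [ZDB]:[NBP] = (-4/15·λ + 4/15) / (1). Setting this equal to 1/5:
  -4/15·λ + 4/15 = 1/5·(1)  ⇒  λ = 1/4
Then r = λ/(1−λ) = (1/4)/(3/4) = 1/3. Check: with r = 1/3, Z = (1/4, 3/4) and [ZDB]:[NBP] = 1/5 as required.

r = 1/3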